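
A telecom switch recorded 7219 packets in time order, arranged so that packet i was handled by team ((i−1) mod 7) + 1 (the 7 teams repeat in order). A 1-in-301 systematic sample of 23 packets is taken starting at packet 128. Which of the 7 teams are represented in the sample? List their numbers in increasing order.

2

Consecutive selections differ by k = 301, so their team numbers differ by 301 mod 7 = 0.
gcd(301, 7) = 7, so the sample visits 7/7 = 1 distinct residues mod 7.
Start 128 is team 2; the teams hit are 2.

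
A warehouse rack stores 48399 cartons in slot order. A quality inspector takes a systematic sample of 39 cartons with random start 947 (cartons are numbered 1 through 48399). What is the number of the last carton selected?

48105

k = 48399/39 = 1241
39th selection = r + (39−1)·k = 947 + 38×1241 = 947 + 47158 = 48105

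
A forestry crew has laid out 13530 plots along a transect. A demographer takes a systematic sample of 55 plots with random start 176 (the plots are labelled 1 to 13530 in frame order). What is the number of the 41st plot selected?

k = 13530/55 = 246
41st selection = r + (41−1)·k = 176 + 40×246 = 176 + 9840 = 10016

10016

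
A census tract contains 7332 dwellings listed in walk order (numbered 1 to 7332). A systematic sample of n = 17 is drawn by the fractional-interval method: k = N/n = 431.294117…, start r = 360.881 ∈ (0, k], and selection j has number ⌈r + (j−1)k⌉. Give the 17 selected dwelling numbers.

j=1: r + 0k = 360.881 → ⌈·⌉ = 361
j=2: r + 1k = 792.175117… → ⌈·⌉ = 793
j=3: r + 2k = 1223.469235… → ⌈·⌉ = 1224
j=4: r + 3k = 1654.763352… → ⌈·⌉ = 1655
j=5: r + 4k = 2086.057470… → ⌈·⌉ = 2087
j=6: r + 5k = 2517.351588… → ⌈·⌉ = 2518
j=7: r + 6k = 2948.645705… → ⌈·⌉ = 2949
j=8: r + 7k = 3379.939823… → ⌈·⌉ = 3380
j=9: r + 8k = 3811.233941… → ⌈·⌉ = 3812
j=10: r + 9k = 4242.528058… → ⌈·⌉ = 4243
j=11: r + 10k = 4673.822176… → ⌈·⌉ = 4674
j=12: r + 11k = 5105.116294… → ⌈·⌉ = 5106
j=13: r + 12k = 5536.410411… → ⌈·⌉ = 5537
j=14: r + 13k = 5967.704529… → ⌈·⌉ = 5968
j=15: r + 14k = 6398.998647… → ⌈·⌉ = 6399
j=16: r + 15k = 6830.292764… → ⌈·⌉ = 6831
j=17: r + 16k = 7261.586882… → ⌈·⌉ = 7262

361, 793, 1224, 1655, 2087, 2518, 2949, 3380, 3812, 4243, 4674, 5106, 5537, 5968, 6399, 6831, 7262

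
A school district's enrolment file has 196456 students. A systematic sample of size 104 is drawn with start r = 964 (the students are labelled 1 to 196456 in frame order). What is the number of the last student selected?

195531

k = 196456/104 = 1889
104th selection = r + (104−1)·k = 964 + 103×1889 = 964 + 194567 = 195531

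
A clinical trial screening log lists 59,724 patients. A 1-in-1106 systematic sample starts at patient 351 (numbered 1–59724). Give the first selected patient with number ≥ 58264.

k = 1106
Steps past start: ⌈(58264 − 351)/1106⌉ = ⌈57913/1106⌉ = 53
Selected patient: 351 + 53×1106 = 58969

58969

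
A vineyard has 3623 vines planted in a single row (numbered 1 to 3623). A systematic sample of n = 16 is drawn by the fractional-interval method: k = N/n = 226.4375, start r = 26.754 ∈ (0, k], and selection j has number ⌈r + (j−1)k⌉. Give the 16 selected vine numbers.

j=1: r + 0k = 26.754 → ⌈·⌉ = 27
j=2: r + 1k = 253.1915 → ⌈·⌉ = 254
j=3: r + 2k = 479.629 → ⌈·⌉ = 480
j=4: r + 3k = 706.0665 → ⌈·⌉ = 707
j=5: r + 4k = 932.504 → ⌈·⌉ = 933
j=6: r + 5k = 1158.9415 → ⌈·⌉ = 1159
j=7: r + 6k = 1385.379 → ⌈·⌉ = 1386
j=8: r + 7k = 1611.8165 → ⌈·⌉ = 1612
j=9: r + 8k = 1838.254 → ⌈·⌉ = 1839
j=10: r + 9k = 2064.6915 → ⌈·⌉ = 2065
j=11: r + 10k = 2291.129 → ⌈·⌉ = 2292
j=12: r + 11k = 2517.5665 → ⌈·⌉ = 2518
j=13: r + 12k = 2744.004 → ⌈·⌉ = 2745
j=14: r + 13k = 2970.4415 → ⌈·⌉ = 2971
j=15: r + 14k = 3196.879 → ⌈·⌉ = 3197
j=16: r + 15k = 3423.3165 → ⌈·⌉ = 3424

27, 254, 480, 707, 933, 1159, 1386, 1612, 1839, 2065, 2292, 2518, 2745, 2971, 3197, 3424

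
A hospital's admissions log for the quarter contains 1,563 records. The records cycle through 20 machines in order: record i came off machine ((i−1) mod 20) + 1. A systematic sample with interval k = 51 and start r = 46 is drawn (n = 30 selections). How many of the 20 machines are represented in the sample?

Consecutive selections differ by k = 51, so their machine numbers differ by 51 mod 20 = 11.
gcd(51, 20) = 1, so the sample visits 20/1 = 20 distinct residues mod 20.
Start 46 is machine 6; the machines hit are 1, 2, 3, 4, 5, 6, 7, 8, 9, 10, 11, 12, 13, 14, 15, 16, 17, 18, 19, 20.

20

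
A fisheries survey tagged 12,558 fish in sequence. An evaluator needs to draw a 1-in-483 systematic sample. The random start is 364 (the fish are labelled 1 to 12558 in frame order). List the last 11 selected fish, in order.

16th selection = 364 + 15×483 = 7609
17th: 7609 + 483 = 8092
18th: 8092 + 483 = 8575
19th: 8575 + 483 = 9058
20th: 9058 + 483 = 9541
21st: 9541 + 483 = 10024
22nd: 10024 + 483 = 10507
23rd: 10507 + 483 = 10990
24th: 10990 + 483 = 11473
25th: 11473 + 483 = 11956
26th: 11956 + 483 = 12439

7609, 8092, 8575, 9058, 9541, 10024, 10507, 10990, 11473, 11956, 12439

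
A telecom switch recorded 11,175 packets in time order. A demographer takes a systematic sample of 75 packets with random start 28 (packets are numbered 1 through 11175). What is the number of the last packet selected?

k = 11175/75 = 149
75th selection = r + (75−1)·k = 28 + 74×149 = 28 + 11026 = 11054

11054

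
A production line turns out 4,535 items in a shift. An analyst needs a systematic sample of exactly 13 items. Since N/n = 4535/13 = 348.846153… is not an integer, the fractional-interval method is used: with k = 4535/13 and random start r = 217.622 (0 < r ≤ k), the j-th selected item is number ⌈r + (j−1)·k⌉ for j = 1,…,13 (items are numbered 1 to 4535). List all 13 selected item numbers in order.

218, 567, 916, 1265, 1614, 1962, 2311, 2660, 3009, 3358, 3707, 4055, 4404

j=1: r + 0k = 217.622 → ⌈·⌉ = 218
j=2: r + 1k = 566.468153… → ⌈·⌉ = 567
j=3: r + 2k = 915.314307… → ⌈·⌉ = 916
j=4: r + 3k = 1264.160461… → ⌈·⌉ = 1265
j=5: r + 4k = 1613.006615… → ⌈·⌉ = 1614
j=6: r + 5k = 1961.852769… → ⌈·⌉ = 1962
j=7: r + 6k = 2310.698923… → ⌈·⌉ = 2311
j=8: r + 7k = 2659.545076… → ⌈·⌉ = 2660
j=9: r + 8k = 3008.391230… → ⌈·⌉ = 3009
j=10: r + 9k = 3357.237384… → ⌈·⌉ = 3358
j=11: r + 10k = 3706.083538… → ⌈·⌉ = 3707
j=12: r + 11k = 4054.929692… → ⌈·⌉ = 4055
j=13: r + 12k = 4403.775846… → ⌈·⌉ = 4404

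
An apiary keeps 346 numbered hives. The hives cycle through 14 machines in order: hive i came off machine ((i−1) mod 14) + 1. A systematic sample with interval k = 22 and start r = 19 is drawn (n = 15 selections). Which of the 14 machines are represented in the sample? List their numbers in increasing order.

Consecutive selections differ by k = 22, so their machine numbers differ by 22 mod 14 = 8.
gcd(22, 14) = 2, so the sample visits 14/2 = 7 distinct residues mod 14.
Start 19 is machine 5; the machines hit are 1, 3, 5, 7, 9, 11, 13.

1, 3, 5, 7, 9, 11, 13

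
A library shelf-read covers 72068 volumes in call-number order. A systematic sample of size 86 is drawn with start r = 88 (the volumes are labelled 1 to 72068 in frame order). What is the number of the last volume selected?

71318

k = 72068/86 = 838
86th selection = r + (86−1)·k = 88 + 85×838 = 88 + 71230 = 71318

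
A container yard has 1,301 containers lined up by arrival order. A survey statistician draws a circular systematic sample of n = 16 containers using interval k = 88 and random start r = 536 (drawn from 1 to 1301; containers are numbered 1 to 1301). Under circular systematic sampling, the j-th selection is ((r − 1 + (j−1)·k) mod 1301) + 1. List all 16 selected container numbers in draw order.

Selection 1: 536
Selection 2: 536 + 88 = 624
Selection 3: 624 + 88 = 712
Selection 4: 712 + 88 = 800
Selection 5: 800 + 88 = 888
Selection 6: 888 + 88 = 976
Selection 7: 976 + 88 = 1064
Selection 8: 1064 + 88 = 1152
Selection 9: 1152 + 88 = 1240
Selection 10: 1240 + 88 = 1328 → 1328 − 1301 = 27
Selection 11: 27 + 88 = 115
Selection 12: 115 + 88 = 203
Selection 13: 203 + 88 = 291
Selection 14: 291 + 88 = 379
Selection 15: 379 + 88 = 467
Selection 16: 467 + 88 = 555

536, 624, 712, 800, 888, 976, 1064, 1152, 1240, 27, 115, 203, 291, 379, 467, 555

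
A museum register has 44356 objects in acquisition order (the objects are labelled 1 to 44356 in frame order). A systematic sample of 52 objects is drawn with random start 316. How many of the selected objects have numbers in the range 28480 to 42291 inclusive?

k = 44356/52 = 853
First selection ≥ 28480: 316 + ⌈(28480−316)/853⌉·853 = 316 + 34×853 = 29318
Last selection ≤ 42291: 316 + ⌊(42291−316)/853⌋·853 = 316 + 49×853 = 42113
Count = 49 − 34 + 1 = 16

16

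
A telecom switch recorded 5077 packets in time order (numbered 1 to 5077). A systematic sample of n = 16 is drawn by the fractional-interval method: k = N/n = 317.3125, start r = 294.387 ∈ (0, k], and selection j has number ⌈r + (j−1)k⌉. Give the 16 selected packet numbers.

295, 612, 930, 1247, 1564, 1881, 2199, 2516, 2833, 3151, 3468, 3785, 4103, 4420, 4737, 5055

j=1: r + 0k = 294.387 → ⌈·⌉ = 295
j=2: r + 1k = 611.6995 → ⌈·⌉ = 612
j=3: r + 2k = 929.012 → ⌈·⌉ = 930
j=4: r + 3k = 1246.3245 → ⌈·⌉ = 1247
j=5: r + 4k = 1563.637 → ⌈·⌉ = 1564
j=6: r + 5k = 1880.9495 → ⌈·⌉ = 1881
j=7: r + 6k = 2198.262 → ⌈·⌉ = 2199
j=8: r + 7k = 2515.5745 → ⌈·⌉ = 2516
j=9: r + 8k = 2832.887 → ⌈·⌉ = 2833
j=10: r + 9k = 3150.1995 → ⌈·⌉ = 3151
j=11: r + 10k = 3467.512 → ⌈·⌉ = 3468
j=12: r + 11k = 3784.8245 → ⌈·⌉ = 3785
j=13: r + 12k = 4102.137 → ⌈·⌉ = 4103
j=14: r + 13k = 4419.4495 → ⌈·⌉ = 4420
j=15: r + 14k = 4736.762 → ⌈·⌉ = 4737
j=16: r + 15k = 5054.0745 → ⌈·⌉ = 5055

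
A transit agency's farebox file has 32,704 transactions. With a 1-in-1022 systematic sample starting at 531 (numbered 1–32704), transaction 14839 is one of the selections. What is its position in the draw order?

15

k = 1022
position = (14839 − 531)/1022 + 1 = 14308/1022 + 1 = 14 + 1 = 15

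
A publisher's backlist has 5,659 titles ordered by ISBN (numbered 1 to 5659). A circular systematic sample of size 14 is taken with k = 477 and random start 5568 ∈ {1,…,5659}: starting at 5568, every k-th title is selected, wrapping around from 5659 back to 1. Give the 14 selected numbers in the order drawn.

Selection 1: 5568
Selection 2: 5568 + 477 = 6045 → 6045 − 5659 = 386
Selection 3: 386 + 477 = 863
Selection 4: 863 + 477 = 1340
Selection 5: 1340 + 477 = 1817
Selection 6: 1817 + 477 = 2294
Selection 7: 2294 + 477 = 2771
Selection 8: 2771 + 477 = 3248
Selection 9: 3248 + 477 = 3725
Selection 10: 3725 + 477 = 4202
Selection 11: 4202 + 477 = 4679
Selection 12: 4679 + 477 = 5156
Selection 13: 5156 + 477 = 5633
Selection 14: 5633 + 477 = 6110 → 6110 − 5659 = 451

5568, 386, 863, 1340, 1817, 2294, 2771, 3248, 3725, 4202, 4679, 5156, 5633, 451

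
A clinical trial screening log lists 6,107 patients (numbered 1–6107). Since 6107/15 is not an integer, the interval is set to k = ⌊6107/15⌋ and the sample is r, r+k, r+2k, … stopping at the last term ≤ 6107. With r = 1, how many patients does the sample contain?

k = ⌊6107/15⌋ = 407
Achieved size = ⌊(6107 − 1)/407⌋ + 1 = ⌊6106/407⌋ + 1 = 15 + 1 = 16
(last selection: 1 + 15×407 = 6106 ≤ 6107; next would be 6513 > 6107)

16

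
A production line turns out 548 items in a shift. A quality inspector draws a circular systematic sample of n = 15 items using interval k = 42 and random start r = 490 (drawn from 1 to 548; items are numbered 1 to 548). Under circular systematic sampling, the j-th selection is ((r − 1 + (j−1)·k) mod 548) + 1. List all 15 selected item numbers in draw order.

Selection 1: 490
Selection 2: 490 + 42 = 532
Selection 3: 532 + 42 = 574 → 574 − 548 = 26
Selection 4: 26 + 42 = 68
Selection 5: 68 + 42 = 110
Selection 6: 110 + 42 = 152
Selection 7: 152 + 42 = 194
Selection 8: 194 + 42 = 236
Selection 9: 236 + 42 = 278
Selection 10: 278 + 42 = 320
Selection 11: 320 + 42 = 362
Selection 12: 362 + 42 = 404
Selection 13: 404 + 42 = 446
Selection 14: 446 + 42 = 488
Selection 15: 488 + 42 = 530

490, 532, 26, 68, 110, 152, 194, 236, 278, 320, 362, 404, 446, 488, 530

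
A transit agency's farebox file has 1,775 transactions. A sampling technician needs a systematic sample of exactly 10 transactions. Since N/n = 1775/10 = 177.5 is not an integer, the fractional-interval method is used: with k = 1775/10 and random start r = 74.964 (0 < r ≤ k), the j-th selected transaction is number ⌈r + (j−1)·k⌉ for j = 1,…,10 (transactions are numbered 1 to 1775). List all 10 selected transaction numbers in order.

75, 253, 430, 608, 785, 963, 1140, 1318, 1495, 1673

j=1: r + 0k = 74.964 → ⌈·⌉ = 75
j=2: r + 1k = 252.464 → ⌈·⌉ = 253
j=3: r + 2k = 429.964 → ⌈·⌉ = 430
j=4: r + 3k = 607.464 → ⌈·⌉ = 608
j=5: r + 4k = 784.964 → ⌈·⌉ = 785
j=6: r + 5k = 962.464 → ⌈·⌉ = 963
j=7: r + 6k = 1139.964 → ⌈·⌉ = 1140
j=8: r + 7k = 1317.464 → ⌈·⌉ = 1318
j=9: r + 8k = 1494.964 → ⌈·⌉ = 1495
j=10: r + 9k = 1672.464 → ⌈·⌉ = 1673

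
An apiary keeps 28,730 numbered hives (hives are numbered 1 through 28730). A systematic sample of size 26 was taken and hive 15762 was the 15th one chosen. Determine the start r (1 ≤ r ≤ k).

292

k = 28730/26 = 1105
r = 15762 − (15−1)×1105 = 15762 − 15470 = 292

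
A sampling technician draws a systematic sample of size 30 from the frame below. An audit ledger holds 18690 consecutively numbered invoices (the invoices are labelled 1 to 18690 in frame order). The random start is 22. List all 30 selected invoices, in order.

22, 645, 1268, 1891, 2514, 3137, 3760, 4383, 5006, 5629, 6252, 6875, 7498, 8121, 8744, 9367, 9990, 10613, 11236, 11859, 12482, 13105, 13728, 14351, 14974, 15597, 16220, 16843, 17466, 18089

k = N/n = 18690/30 = 623
invoice 1: 22
invoice 2: 22 + 623 = 645
invoice 3: 645 + 623 = 1268
invoice 4: 1268 + 623 = 1891
invoice 5: 1891 + 623 = 2514
invoice 6: 2514 + 623 = 3137
invoice 7: 3137 + 623 = 3760
invoice 8: 3760 + 623 = 4383
invoice 9: 4383 + 623 = 5006
invoice 10: 5006 + 623 = 5629
invoice 11: 5629 + 623 = 6252
invoice 12: 6252 + 623 = 6875
invoice 13: 6875 + 623 = 7498
invoice 14: 7498 + 623 = 8121
invoice 15: 8121 + 623 = 8744
invoice 16: 8744 + 623 = 9367
invoice 17: 9367 + 623 = 9990
invoice 18: 9990 + 623 = 10613
invoice 19: 10613 + 623 = 11236
invoice 20: 11236 + 623 = 11859
invoice 21: 11859 + 623 = 12482
invoice 22: 12482 + 623 = 13105
invoice 23: 13105 + 623 = 13728
invoice 24: 13728 + 623 = 14351
invoice 25: 14351 + 623 = 14974
invoice 26: 14974 + 623 = 15597
invoice 27: 15597 + 623 = 16220
invoice 28: 16220 + 623 = 16843
invoice 29: 16843 + 623 = 17466
invoice 30: 17466 + 623 = 18089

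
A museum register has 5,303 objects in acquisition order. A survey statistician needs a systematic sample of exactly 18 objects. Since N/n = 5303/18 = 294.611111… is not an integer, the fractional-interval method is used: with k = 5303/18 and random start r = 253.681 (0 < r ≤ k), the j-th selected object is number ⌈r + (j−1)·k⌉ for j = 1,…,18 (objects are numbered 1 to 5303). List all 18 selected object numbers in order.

254, 549, 843, 1138, 1433, 1727, 2022, 2316, 2611, 2906, 3200, 3495, 3790, 4084, 4379, 4673, 4968, 5263

j=1: r + 0k = 253.681 → ⌈·⌉ = 254
j=2: r + 1k = 548.292111… → ⌈·⌉ = 549
j=3: r + 2k = 842.903222… → ⌈·⌉ = 843
j=4: r + 3k = 1137.514333… → ⌈·⌉ = 1138
j=5: r + 4k = 1432.125444… → ⌈·⌉ = 1433
j=6: r + 5k = 1726.736555… → ⌈·⌉ = 1727
j=7: r + 6k = 2021.347666… → ⌈·⌉ = 2022
j=8: r + 7k = 2315.958777… → ⌈·⌉ = 2316
j=9: r + 8k = 2610.569888… → ⌈·⌉ = 2611
j=10: r + 9k = 2905.181 → ⌈·⌉ = 2906
j=11: r + 10k = 3199.792111… → ⌈·⌉ = 3200
j=12: r + 11k = 3494.403222… → ⌈·⌉ = 3495
j=13: r + 12k = 3789.014333… → ⌈·⌉ = 3790
j=14: r + 13k = 4083.625444… → ⌈·⌉ = 4084
j=15: r + 14k = 4378.236555… → ⌈·⌉ = 4379
j=16: r + 15k = 4672.847666… → ⌈·⌉ = 4673
j=17: r + 16k = 4967.458777… → ⌈·⌉ = 4968
j=18: r + 17k = 5262.069888… → ⌈·⌉ = 5263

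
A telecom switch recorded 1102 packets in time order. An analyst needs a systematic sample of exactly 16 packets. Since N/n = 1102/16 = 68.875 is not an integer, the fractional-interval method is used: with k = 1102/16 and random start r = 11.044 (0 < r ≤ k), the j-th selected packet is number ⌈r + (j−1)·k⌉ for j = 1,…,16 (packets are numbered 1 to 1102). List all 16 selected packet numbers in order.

12, 80, 149, 218, 287, 356, 425, 494, 563, 631, 700, 769, 838, 907, 976, 1045

j=1: r + 0k = 11.044 → ⌈·⌉ = 12
j=2: r + 1k = 79.919 → ⌈·⌉ = 80
j=3: r + 2k = 148.794 → ⌈·⌉ = 149
j=4: r + 3k = 217.669 → ⌈·⌉ = 218
j=5: r + 4k = 286.544 → ⌈·⌉ = 287
j=6: r + 5k = 355.419 → ⌈·⌉ = 356
j=7: r + 6k = 424.294 → ⌈·⌉ = 425
j=8: r + 7k = 493.169 → ⌈·⌉ = 494
j=9: r + 8k = 562.044 → ⌈·⌉ = 563
j=10: r + 9k = 630.919 → ⌈·⌉ = 631
j=11: r + 10k = 699.794 → ⌈·⌉ = 700
j=12: r + 11k = 768.669 → ⌈·⌉ = 769
j=13: r + 12k = 837.544 → ⌈·⌉ = 838
j=14: r + 13k = 906.419 → ⌈·⌉ = 907
j=15: r + 14k = 975.294 → ⌈·⌉ = 976
j=16: r + 15k = 1044.169 → ⌈·⌉ = 1045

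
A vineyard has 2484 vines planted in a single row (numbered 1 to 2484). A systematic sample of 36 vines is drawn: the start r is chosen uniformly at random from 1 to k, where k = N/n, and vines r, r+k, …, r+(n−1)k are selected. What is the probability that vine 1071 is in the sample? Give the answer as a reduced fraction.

1/69

k = 2484/36 = 69.
Vine 1071 is selected iff r ≡ 1071 (mod 69); exactly one such r in {1,…,69}.
Inclusion probability = 1/69.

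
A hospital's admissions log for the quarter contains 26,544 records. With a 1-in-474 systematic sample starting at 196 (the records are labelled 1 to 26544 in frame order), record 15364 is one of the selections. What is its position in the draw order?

33

k = 474
position = (15364 − 196)/474 + 1 = 15168/474 + 1 = 32 + 1 = 33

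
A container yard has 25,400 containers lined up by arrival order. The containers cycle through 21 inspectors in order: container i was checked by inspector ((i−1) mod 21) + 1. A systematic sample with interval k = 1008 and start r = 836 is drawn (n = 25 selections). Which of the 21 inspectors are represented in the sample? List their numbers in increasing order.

17

Consecutive selections differ by k = 1008, so their inspector numbers differ by 1008 mod 21 = 0.
gcd(1008, 21) = 21, so the sample visits 21/21 = 1 distinct residues mod 21.
Start 836 is inspector 17; the inspectors hit are 17.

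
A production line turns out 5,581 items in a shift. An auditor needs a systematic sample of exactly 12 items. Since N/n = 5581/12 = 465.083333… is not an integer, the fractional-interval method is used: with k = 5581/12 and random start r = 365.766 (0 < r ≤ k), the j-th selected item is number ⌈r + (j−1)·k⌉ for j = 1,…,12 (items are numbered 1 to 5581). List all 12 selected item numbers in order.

366, 831, 1296, 1762, 2227, 2692, 3157, 3622, 4087, 4552, 5017, 5482

j=1: r + 0k = 365.766 → ⌈·⌉ = 366
j=2: r + 1k = 830.849333… → ⌈·⌉ = 831
j=3: r + 2k = 1295.932666… → ⌈·⌉ = 1296
j=4: r + 3k = 1761.016 → ⌈·⌉ = 1762
j=5: r + 4k = 2226.099333… → ⌈·⌉ = 2227
j=6: r + 5k = 2691.182666… → ⌈·⌉ = 2692
j=7: r + 6k = 3156.266 → ⌈·⌉ = 3157
j=8: r + 7k = 3621.349333… → ⌈·⌉ = 3622
j=9: r + 8k = 4086.432666… → ⌈·⌉ = 4087
j=10: r + 9k = 4551.516 → ⌈·⌉ = 4552
j=11: r + 10k = 5016.599333… → ⌈·⌉ = 5017
j=12: r + 11k = 5481.682666… → ⌈·⌉ = 5482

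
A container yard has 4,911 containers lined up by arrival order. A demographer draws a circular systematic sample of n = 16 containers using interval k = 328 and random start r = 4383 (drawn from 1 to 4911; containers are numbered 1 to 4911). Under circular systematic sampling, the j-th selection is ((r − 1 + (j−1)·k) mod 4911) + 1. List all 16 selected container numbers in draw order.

4383, 4711, 128, 456, 784, 1112, 1440, 1768, 2096, 2424, 2752, 3080, 3408, 3736, 4064, 4392

Selection 1: 4383
Selection 2: 4383 + 328 = 4711
Selection 3: 4711 + 328 = 5039 → 5039 − 4911 = 128
Selection 4: 128 + 328 = 456
Selection 5: 456 + 328 = 784
Selection 6: 784 + 328 = 1112
Selection 7: 1112 + 328 = 1440
Selection 8: 1440 + 328 = 1768
Selection 9: 1768 + 328 = 2096
Selection 10: 2096 + 328 = 2424
Selection 11: 2424 + 328 = 2752
Selection 12: 2752 + 328 = 3080
Selection 13: 3080 + 328 = 3408
Selection 14: 3408 + 328 = 3736
Selection 15: 3736 + 328 = 4064
Selection 16: 4064 + 328 = 4392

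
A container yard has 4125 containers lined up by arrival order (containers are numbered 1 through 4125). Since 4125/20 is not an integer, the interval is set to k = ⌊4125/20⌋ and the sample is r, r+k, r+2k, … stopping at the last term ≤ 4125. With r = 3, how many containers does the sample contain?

21

k = ⌊4125/20⌋ = 206
Achieved size = ⌊(4125 − 3)/206⌋ + 1 = ⌊4122/206⌋ + 1 = 20 + 1 = 21
(last selection: 3 + 20×206 = 4123 ≤ 4125; next would be 4329 > 4125)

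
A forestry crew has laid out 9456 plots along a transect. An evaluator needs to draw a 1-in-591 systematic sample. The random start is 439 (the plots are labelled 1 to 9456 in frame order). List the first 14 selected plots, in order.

plot 1: 439
plot 2: 439 + 591 = 1030
plot 3: 1030 + 591 = 1621
plot 4: 1621 + 591 = 2212
plot 5: 2212 + 591 = 2803
plot 6: 2803 + 591 = 3394
plot 7: 3394 + 591 = 3985
plot 8: 3985 + 591 = 4576
plot 9: 4576 + 591 = 5167
plot 10: 5167 + 591 = 5758
plot 11: 5758 + 591 = 6349
plot 12: 6349 + 591 = 6940
plot 13: 6940 + 591 = 7531
plot 14: 7531 + 591 = 8122

439, 1030, 1621, 2212, 2803, 3394, 3985, 4576, 5167, 5758, 6349, 6940, 7531, 8122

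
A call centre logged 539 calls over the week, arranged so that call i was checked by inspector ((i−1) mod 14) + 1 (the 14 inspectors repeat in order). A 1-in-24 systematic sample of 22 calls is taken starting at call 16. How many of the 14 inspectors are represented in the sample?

Consecutive selections differ by k = 24, so their inspector numbers differ by 24 mod 14 = 10.
gcd(24, 14) = 2, so the sample visits 14/2 = 7 distinct residues mod 14.
Start 16 is inspector 2; the inspectors hit are 2, 4, 6, 8, 10, 12, 14.

7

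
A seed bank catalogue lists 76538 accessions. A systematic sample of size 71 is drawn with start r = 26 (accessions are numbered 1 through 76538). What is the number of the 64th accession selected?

67940

k = 76538/71 = 1078
64th selection = r + (64−1)·k = 26 + 63×1078 = 26 + 67914 = 67940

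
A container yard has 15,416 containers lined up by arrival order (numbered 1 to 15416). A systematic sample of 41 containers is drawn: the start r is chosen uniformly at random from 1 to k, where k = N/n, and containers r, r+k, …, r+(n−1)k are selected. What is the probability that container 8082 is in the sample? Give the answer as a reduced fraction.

k = 15416/41 = 376.
Container 8082 is selected iff r ≡ 8082 (mod 376); exactly one such r in {1,…,376}.
Inclusion probability = 1/376.

1/376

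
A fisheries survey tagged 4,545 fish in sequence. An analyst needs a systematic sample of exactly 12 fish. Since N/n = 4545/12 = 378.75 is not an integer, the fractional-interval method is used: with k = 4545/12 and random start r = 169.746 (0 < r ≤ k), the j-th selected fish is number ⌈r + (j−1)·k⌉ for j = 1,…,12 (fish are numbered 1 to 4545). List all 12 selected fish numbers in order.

170, 549, 928, 1306, 1685, 2064, 2443, 2821, 3200, 3579, 3958, 4336

j=1: r + 0k = 169.746 → ⌈·⌉ = 170
j=2: r + 1k = 548.496 → ⌈·⌉ = 549
j=3: r + 2k = 927.246 → ⌈·⌉ = 928
j=4: r + 3k = 1305.996 → ⌈·⌉ = 1306
j=5: r + 4k = 1684.746 → ⌈·⌉ = 1685
j=6: r + 5k = 2063.496 → ⌈·⌉ = 2064
j=7: r + 6k = 2442.246 → ⌈·⌉ = 2443
j=8: r + 7k = 2820.996 → ⌈·⌉ = 2821
j=9: r + 8k = 3199.746 → ⌈·⌉ = 3200
j=10: r + 9k = 3578.496 → ⌈·⌉ = 3579
j=11: r + 10k = 3957.246 → ⌈·⌉ = 3958
j=12: r + 11k = 4335.996 → ⌈·⌉ = 4336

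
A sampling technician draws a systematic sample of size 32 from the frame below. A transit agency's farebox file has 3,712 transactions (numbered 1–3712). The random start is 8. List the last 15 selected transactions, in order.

k = N/n = 3712/32 = 116
18th selection = 8 + 17×116 = 1980
19th: 1980 + 116 = 2096
20th: 2096 + 116 = 2212
21st: 2212 + 116 = 2328
22nd: 2328 + 116 = 2444
23rd: 2444 + 116 = 2560
24th: 2560 + 116 = 2676
25th: 2676 + 116 = 2792
26th: 2792 + 116 = 2908
27th: 2908 + 116 = 3024
28th: 3024 + 116 = 3140
29th: 3140 + 116 = 3256
30th: 3256 + 116 = 3372
31st: 3372 + 116 = 3488
32nd: 3488 + 116 = 3604

1980, 2096, 2212, 2328, 2444, 2560, 2676, 2792, 2908, 3024, 3140, 3256, 3372, 3488, 3604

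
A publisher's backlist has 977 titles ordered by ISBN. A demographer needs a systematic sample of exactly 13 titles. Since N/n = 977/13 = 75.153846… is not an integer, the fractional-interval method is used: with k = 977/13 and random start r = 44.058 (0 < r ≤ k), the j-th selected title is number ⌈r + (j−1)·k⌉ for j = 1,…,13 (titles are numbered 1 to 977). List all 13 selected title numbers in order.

45, 120, 195, 270, 345, 420, 495, 571, 646, 721, 796, 871, 946

j=1: r + 0k = 44.058 → ⌈·⌉ = 45
j=2: r + 1k = 119.211846… → ⌈·⌉ = 120
j=3: r + 2k = 194.365692… → ⌈·⌉ = 195
j=4: r + 3k = 269.519538… → ⌈·⌉ = 270
j=5: r + 4k = 344.673384… → ⌈·⌉ = 345
j=6: r + 5k = 419.827230… → ⌈·⌉ = 420
j=7: r + 6k = 494.981076… → ⌈·⌉ = 495
j=8: r + 7k = 570.134923… → ⌈·⌉ = 571
j=9: r + 8k = 645.288769… → ⌈·⌉ = 646
j=10: r + 9k = 720.442615… → ⌈·⌉ = 721
j=11: r + 10k = 795.596461… → ⌈·⌉ = 796
j=12: r + 11k = 870.750307… → ⌈·⌉ = 871
j=13: r + 12k = 945.904153… → ⌈·⌉ = 946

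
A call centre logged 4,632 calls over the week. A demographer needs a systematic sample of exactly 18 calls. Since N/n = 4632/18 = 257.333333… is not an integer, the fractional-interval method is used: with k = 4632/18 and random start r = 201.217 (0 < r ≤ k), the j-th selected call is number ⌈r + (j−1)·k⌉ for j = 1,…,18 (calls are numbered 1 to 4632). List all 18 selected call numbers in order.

j=1: r + 0k = 201.217 → ⌈·⌉ = 202
j=2: r + 1k = 458.550333… → ⌈·⌉ = 459
j=3: r + 2k = 715.883666… → ⌈·⌉ = 716
j=4: r + 3k = 973.217 → ⌈·⌉ = 974
j=5: r + 4k = 1230.550333… → ⌈·⌉ = 1231
j=6: r + 5k = 1487.883666… → ⌈·⌉ = 1488
j=7: r + 6k = 1745.217 → ⌈·⌉ = 1746
j=8: r + 7k = 2002.550333… → ⌈·⌉ = 2003
j=9: r + 8k = 2259.883666… → ⌈·⌉ = 2260
j=10: r + 9k = 2517.217 → ⌈·⌉ = 2518
j=11: r + 10k = 2774.550333… → ⌈·⌉ = 2775
j=12: r + 11k = 3031.883666… → ⌈·⌉ = 3032
j=13: r + 12k = 3289.217 → ⌈·⌉ = 3290
j=14: r + 13k = 3546.550333… → ⌈·⌉ = 3547
j=15: r + 14k = 3803.883666… → ⌈·⌉ = 3804
j=16: r + 15k = 4061.217 → ⌈·⌉ = 4062
j=17: r + 16k = 4318.550333… → ⌈·⌉ = 4319
j=18: r + 17k = 4575.883666… → ⌈·⌉ = 4576

202, 459, 716, 974, 1231, 1488, 1746, 2003, 2260, 2518, 2775, 3032, 3290, 3547, 3804, 4062, 4319, 4576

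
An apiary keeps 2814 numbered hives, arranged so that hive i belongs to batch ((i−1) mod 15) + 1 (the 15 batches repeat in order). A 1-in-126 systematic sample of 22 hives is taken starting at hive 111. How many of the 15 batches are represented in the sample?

Consecutive selections differ by k = 126, so their batch numbers differ by 126 mod 15 = 6.
gcd(126, 15) = 3, so the sample visits 15/3 = 5 distinct residues mod 15.
Start 111 is batch 6; the batches hit are 3, 6, 9, 12, 15.

5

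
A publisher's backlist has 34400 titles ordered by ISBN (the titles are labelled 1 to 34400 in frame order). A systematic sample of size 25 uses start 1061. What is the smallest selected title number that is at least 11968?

k = 34400/25 = 1376
Steps past start: ⌈(11968 − 1061)/1376⌉ = ⌈10907/1376⌉ = 8
Selected title: 1061 + 8×1376 = 12069

12069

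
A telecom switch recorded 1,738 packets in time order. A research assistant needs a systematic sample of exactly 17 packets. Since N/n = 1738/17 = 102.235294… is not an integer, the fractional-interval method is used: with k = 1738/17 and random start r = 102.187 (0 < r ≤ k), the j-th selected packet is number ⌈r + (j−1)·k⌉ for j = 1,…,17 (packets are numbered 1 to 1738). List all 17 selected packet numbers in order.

103, 205, 307, 409, 512, 614, 716, 818, 921, 1023, 1125, 1227, 1330, 1432, 1534, 1636, 1738

j=1: r + 0k = 102.187 → ⌈·⌉ = 103
j=2: r + 1k = 204.422294… → ⌈·⌉ = 205
j=3: r + 2k = 306.657588… → ⌈·⌉ = 307
j=4: r + 3k = 408.892882… → ⌈·⌉ = 409
j=5: r + 4k = 511.128176… → ⌈·⌉ = 512
j=6: r + 5k = 613.363470… → ⌈·⌉ = 614
j=7: r + 6k = 715.598764… → ⌈·⌉ = 716
j=8: r + 7k = 817.834058… → ⌈·⌉ = 818
j=9: r + 8k = 920.069352… → ⌈·⌉ = 921
j=10: r + 9k = 1022.304647… → ⌈·⌉ = 1023
j=11: r + 10k = 1124.539941… → ⌈·⌉ = 1125
j=12: r + 11k = 1226.775235… → ⌈·⌉ = 1227
j=13: r + 12k = 1329.010529… → ⌈·⌉ = 1330
j=14: r + 13k = 1431.245823… → ⌈·⌉ = 1432
j=15: r + 14k = 1533.481117… → ⌈·⌉ = 1534
j=16: r + 15k = 1635.716411… → ⌈·⌉ = 1636
j=17: r + 16k = 1737.951705… → ⌈·⌉ = 1738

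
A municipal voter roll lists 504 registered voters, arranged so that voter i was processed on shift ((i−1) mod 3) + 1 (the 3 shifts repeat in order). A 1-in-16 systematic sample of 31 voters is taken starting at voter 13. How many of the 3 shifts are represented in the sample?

Consecutive selections differ by k = 16, so their shift numbers differ by 16 mod 3 = 1.
gcd(16, 3) = 1, so the sample visits 3/1 = 3 distinct residues mod 3.
Start 13 is shift 1; the shifts hit are 1, 2, 3.

3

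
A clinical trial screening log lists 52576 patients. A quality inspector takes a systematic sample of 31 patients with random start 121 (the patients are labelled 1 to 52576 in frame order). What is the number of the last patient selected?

k = 52576/31 = 1696
31st selection = r + (31−1)·k = 121 + 30×1696 = 121 + 50880 = 51001

51001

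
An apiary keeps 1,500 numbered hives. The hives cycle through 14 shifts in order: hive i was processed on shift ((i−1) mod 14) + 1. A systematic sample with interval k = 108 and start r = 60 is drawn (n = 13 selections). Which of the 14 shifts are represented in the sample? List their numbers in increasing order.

2, 4, 6, 8, 10, 12, 14

Consecutive selections differ by k = 108, so their shift numbers differ by 108 mod 14 = 10.
gcd(108, 14) = 2, so the sample visits 14/2 = 7 distinct residues mod 14.
Start 60 is shift 4; the shifts hit are 2, 4, 6, 8, 10, 12, 14.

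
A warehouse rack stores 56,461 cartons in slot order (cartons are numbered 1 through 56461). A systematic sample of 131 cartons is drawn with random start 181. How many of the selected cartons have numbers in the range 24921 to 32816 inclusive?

18

k = 56461/131 = 431
First selection ≥ 24921: 181 + ⌈(24921−181)/431⌉·431 = 181 + 58×431 = 25179
Last selection ≤ 32816: 181 + ⌊(32816−181)/431⌋·431 = 181 + 75×431 = 32506
Count = 75 − 58 + 1 = 18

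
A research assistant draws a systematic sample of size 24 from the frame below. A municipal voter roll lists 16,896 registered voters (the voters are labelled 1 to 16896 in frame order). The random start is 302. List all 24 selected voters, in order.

k = N/n = 16896/24 = 704
voter 1: 302
voter 2: 302 + 704 = 1006
voter 3: 1006 + 704 = 1710
voter 4: 1710 + 704 = 2414
voter 5: 2414 + 704 = 3118
voter 6: 3118 + 704 = 3822
voter 7: 3822 + 704 = 4526
voter 8: 4526 + 704 = 5230
voter 9: 5230 + 704 = 5934
voter 10: 5934 + 704 = 6638
voter 11: 6638 + 704 = 7342
voter 12: 7342 + 704 = 8046
voter 13: 8046 + 704 = 8750
voter 14: 8750 + 704 = 9454
voter 15: 9454 + 704 = 10158
voter 16: 10158 + 704 = 10862
voter 17: 10862 + 704 = 11566
voter 18: 11566 + 704 = 12270
voter 19: 12270 + 704 = 12974
voter 20: 12974 + 704 = 13678
voter 21: 13678 + 704 = 14382
voter 22: 14382 + 704 = 15086
voter 23: 15086 + 704 = 15790
voter 24: 15790 + 704 = 16494

302, 1006, 1710, 2414, 3118, 3822, 4526, 5230, 5934, 6638, 7342, 8046, 8750, 9454, 10158, 10862, 11566, 12270, 12974, 13678, 14382, 15086, 15790, 16494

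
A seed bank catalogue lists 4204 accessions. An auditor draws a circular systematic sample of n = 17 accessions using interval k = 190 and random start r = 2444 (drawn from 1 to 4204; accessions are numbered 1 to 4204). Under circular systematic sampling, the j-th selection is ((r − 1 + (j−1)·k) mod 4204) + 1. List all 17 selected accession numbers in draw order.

2444, 2634, 2824, 3014, 3204, 3394, 3584, 3774, 3964, 4154, 140, 330, 520, 710, 900, 1090, 1280

Selection 1: 2444
Selection 2: 2444 + 190 = 2634
Selection 3: 2634 + 190 = 2824
Selection 4: 2824 + 190 = 3014
Selection 5: 3014 + 190 = 3204
Selection 6: 3204 + 190 = 3394
Selection 7: 3394 + 190 = 3584
Selection 8: 3584 + 190 = 3774
Selection 9: 3774 + 190 = 3964
Selection 10: 3964 + 190 = 4154
Selection 11: 4154 + 190 = 4344 → 4344 − 4204 = 140
Selection 12: 140 + 190 = 330
Selection 13: 330 + 190 = 520
Selection 14: 520 + 190 = 710
Selection 15: 710 + 190 = 900
Selection 16: 900 + 190 = 1090
Selection 17: 1090 + 190 = 1280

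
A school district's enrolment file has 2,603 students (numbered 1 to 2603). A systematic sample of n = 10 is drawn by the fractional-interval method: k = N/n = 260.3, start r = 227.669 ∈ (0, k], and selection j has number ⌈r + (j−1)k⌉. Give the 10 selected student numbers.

228, 488, 749, 1009, 1269, 1530, 1790, 2050, 2311, 2571

j=1: r + 0k = 227.669 → ⌈·⌉ = 228
j=2: r + 1k = 487.969 → ⌈·⌉ = 488
j=3: r + 2k = 748.269 → ⌈·⌉ = 749
j=4: r + 3k = 1008.569 → ⌈·⌉ = 1009
j=5: r + 4k = 1268.869 → ⌈·⌉ = 1269
j=6: r + 5k = 1529.169 → ⌈·⌉ = 1530
j=7: r + 6k = 1789.469 → ⌈·⌉ = 1790
j=8: r + 7k = 2049.769 → ⌈·⌉ = 2050
j=9: r + 8k = 2310.069 → ⌈·⌉ = 2311
j=10: r + 9k = 2570.369 → ⌈·⌉ = 2571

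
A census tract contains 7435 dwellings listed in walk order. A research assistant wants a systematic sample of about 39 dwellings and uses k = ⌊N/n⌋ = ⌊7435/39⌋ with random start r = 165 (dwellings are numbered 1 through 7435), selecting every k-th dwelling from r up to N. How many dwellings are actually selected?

k = ⌊7435/39⌋ = 190
Achieved size = ⌊(7435 − 165)/190⌋ + 1 = ⌊7270/190⌋ + 1 = 38 + 1 = 39
(last selection: 165 + 38×190 = 7385 ≤ 7435; next would be 7575 > 7435)

39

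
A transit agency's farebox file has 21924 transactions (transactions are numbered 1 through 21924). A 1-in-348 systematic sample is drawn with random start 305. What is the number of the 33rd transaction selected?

k = 348
33rd selection = r + (33−1)·k = 305 + 32×348 = 305 + 11136 = 11441

11441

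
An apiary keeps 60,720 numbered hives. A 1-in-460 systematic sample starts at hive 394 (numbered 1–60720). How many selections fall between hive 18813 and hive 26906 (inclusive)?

k = 460
First selection ≥ 18813: 394 + ⌈(18813−394)/460⌉·460 = 394 + 41×460 = 19254
Last selection ≤ 26906: 394 + ⌊(26906−394)/460⌋·460 = 394 + 57×460 = 26614
Count = 57 − 41 + 1 = 17

17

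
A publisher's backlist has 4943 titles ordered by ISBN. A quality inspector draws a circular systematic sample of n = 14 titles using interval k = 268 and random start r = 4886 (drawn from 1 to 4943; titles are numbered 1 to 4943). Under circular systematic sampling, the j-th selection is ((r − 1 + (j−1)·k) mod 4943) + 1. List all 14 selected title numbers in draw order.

4886, 211, 479, 747, 1015, 1283, 1551, 1819, 2087, 2355, 2623, 2891, 3159, 3427

Selection 1: 4886
Selection 2: 4886 + 268 = 5154 → 5154 − 4943 = 211
Selection 3: 211 + 268 = 479
Selection 4: 479 + 268 = 747
Selection 5: 747 + 268 = 1015
Selection 6: 1015 + 268 = 1283
Selection 7: 1283 + 268 = 1551
Selection 8: 1551 + 268 = 1819
Selection 9: 1819 + 268 = 2087
Selection 10: 2087 + 268 = 2355
Selection 11: 2355 + 268 = 2623
Selection 12: 2623 + 268 = 2891
Selection 13: 2891 + 268 = 3159
Selection 14: 3159 + 268 = 3427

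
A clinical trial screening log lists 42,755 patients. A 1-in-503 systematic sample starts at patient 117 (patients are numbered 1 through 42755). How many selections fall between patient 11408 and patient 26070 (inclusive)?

k = 503
First selection ≥ 11408: 117 + ⌈(11408−117)/503⌉·503 = 117 + 23×503 = 11686
Last selection ≤ 26070: 117 + ⌊(26070−117)/503⌋·503 = 117 + 51×503 = 25770
Count = 51 − 23 + 1 = 29

29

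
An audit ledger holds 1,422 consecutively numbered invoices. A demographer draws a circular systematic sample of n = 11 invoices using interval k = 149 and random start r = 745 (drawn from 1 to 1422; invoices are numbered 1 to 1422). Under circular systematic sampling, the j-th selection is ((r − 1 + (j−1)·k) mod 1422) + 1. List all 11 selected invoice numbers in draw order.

Selection 1: 745
Selection 2: 745 + 149 = 894
Selection 3: 894 + 149 = 1043
Selection 4: 1043 + 149 = 1192
Selection 5: 1192 + 149 = 1341
Selection 6: 1341 + 149 = 1490 → 1490 − 1422 = 68
Selection 7: 68 + 149 = 217
Selection 8: 217 + 149 = 366
Selection 9: 366 + 149 = 515
Selection 10: 515 + 149 = 664
Selection 11: 664 + 149 = 813

745, 894, 1043, 1192, 1341, 68, 217, 366, 515, 664, 813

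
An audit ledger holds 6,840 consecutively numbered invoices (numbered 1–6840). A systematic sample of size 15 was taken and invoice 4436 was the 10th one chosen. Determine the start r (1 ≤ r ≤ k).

332

k = 6840/15 = 456
r = 4436 − (10−1)×456 = 4436 − 4104 = 332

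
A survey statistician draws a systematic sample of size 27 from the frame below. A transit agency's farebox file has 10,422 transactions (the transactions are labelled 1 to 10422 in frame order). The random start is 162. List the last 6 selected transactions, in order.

8268, 8654, 9040, 9426, 9812, 10198

k = N/n = 10422/27 = 386
22nd selection = 162 + 21×386 = 8268
23rd: 8268 + 386 = 8654
24th: 8654 + 386 = 9040
25th: 9040 + 386 = 9426
26th: 9426 + 386 = 9812
27th: 9812 + 386 = 10198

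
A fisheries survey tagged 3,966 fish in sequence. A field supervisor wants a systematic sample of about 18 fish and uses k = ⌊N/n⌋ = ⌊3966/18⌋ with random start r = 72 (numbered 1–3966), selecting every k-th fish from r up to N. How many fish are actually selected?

k = ⌊3966/18⌋ = 220
Achieved size = ⌊(3966 − 72)/220⌋ + 1 = ⌊3894/220⌋ + 1 = 17 + 1 = 18
(last selection: 72 + 17×220 = 3812 ≤ 3966; next would be 4032 > 3966)

18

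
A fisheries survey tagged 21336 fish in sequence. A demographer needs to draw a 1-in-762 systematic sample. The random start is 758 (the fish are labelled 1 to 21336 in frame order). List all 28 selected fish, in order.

fish 1: 758
fish 2: 758 + 762 = 1520
fish 3: 1520 + 762 = 2282
fish 4: 2282 + 762 = 3044
fish 5: 3044 + 762 = 3806
fish 6: 3806 + 762 = 4568
fish 7: 4568 + 762 = 5330
fish 8: 5330 + 762 = 6092
fish 9: 6092 + 762 = 6854
fish 10: 6854 + 762 = 7616
fish 11: 7616 + 762 = 8378
fish 12: 8378 + 762 = 9140
fish 13: 9140 + 762 = 9902
fish 14: 9902 + 762 = 10664
fish 15: 10664 + 762 = 11426
fish 16: 11426 + 762 = 12188
fish 17: 12188 + 762 = 12950
fish 18: 12950 + 762 = 13712
fish 19: 13712 + 762 = 14474
fish 20: 14474 + 762 = 15236
fish 21: 15236 + 762 = 15998
fish 22: 15998 + 762 = 16760
fish 23: 16760 + 762 = 17522
fish 24: 17522 + 762 = 18284
fish 25: 18284 + 762 = 19046
fish 26: 19046 + 762 = 19808
fish 27: 19808 + 762 = 20570
fish 28: 20570 + 762 = 21332

758, 1520, 2282, 3044, 3806, 4568, 5330, 6092, 6854, 7616, 8378, 9140, 9902, 10664, 11426, 12188, 12950, 13712, 14474, 15236, 15998, 16760, 17522, 18284, 19046, 19808, 20570, 21332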